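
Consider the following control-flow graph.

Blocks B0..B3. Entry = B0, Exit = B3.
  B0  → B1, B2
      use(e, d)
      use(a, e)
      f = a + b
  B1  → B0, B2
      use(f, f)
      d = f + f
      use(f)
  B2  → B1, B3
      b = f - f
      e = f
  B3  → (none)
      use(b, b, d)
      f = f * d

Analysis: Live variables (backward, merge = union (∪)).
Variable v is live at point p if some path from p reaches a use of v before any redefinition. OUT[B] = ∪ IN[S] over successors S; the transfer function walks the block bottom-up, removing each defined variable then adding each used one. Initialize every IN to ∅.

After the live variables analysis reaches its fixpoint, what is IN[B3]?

Converged values:
  B0:   IN={a, b, d, e}   OUT={a, b, d, e, f}
  B1:   IN={a, b, e, f}   OUT={a, b, d, e, f}
  B2:   IN={a, d, f}   OUT={a, b, d, e, f}
  B3:   IN={b, d, f}   OUT={}

B3 is the boundary node: OUT[B3] = {}
Applying B3's transfer function to that OUT value gives IN[B3] (row B3 above).

Answer: {b, d, f}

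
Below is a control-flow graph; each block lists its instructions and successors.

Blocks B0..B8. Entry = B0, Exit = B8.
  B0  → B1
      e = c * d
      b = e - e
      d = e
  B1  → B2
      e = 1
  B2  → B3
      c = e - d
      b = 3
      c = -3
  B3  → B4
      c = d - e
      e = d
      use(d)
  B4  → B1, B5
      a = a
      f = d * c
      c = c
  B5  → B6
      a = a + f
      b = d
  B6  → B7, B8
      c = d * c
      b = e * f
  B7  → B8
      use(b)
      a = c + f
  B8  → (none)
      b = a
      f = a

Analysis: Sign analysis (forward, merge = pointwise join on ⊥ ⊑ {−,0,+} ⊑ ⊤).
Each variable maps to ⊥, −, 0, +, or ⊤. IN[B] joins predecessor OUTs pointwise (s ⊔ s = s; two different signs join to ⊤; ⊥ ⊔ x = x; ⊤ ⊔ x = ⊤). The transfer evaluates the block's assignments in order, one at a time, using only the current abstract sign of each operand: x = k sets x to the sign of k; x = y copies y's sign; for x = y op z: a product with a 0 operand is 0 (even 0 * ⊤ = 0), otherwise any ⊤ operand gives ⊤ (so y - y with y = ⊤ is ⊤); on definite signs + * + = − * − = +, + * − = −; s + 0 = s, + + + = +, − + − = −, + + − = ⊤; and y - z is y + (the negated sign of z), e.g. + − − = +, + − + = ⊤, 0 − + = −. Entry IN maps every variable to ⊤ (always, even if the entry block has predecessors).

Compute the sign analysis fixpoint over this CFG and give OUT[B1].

Answer: {a: ⊤, b: ⊤, c: ⊤, d: ⊤, e: +, f: ⊤}

Trace:
Converged values:
  B0:  IN=(all ⊤)  OUT=(all ⊤)
  B1:  IN=(all ⊤)  OUT={e:+; rest ⊤}
  B2:  IN={e:+; rest ⊤}  OUT={b:+, c:-, e:+; rest ⊤}
  B3:  IN={b:+, c:-, e:+; rest ⊤}  OUT={b:+; rest ⊤}
  B4:  IN={b:+; rest ⊤}  OUT={b:+; rest ⊤}
  B5:  IN={b:+; rest ⊤}  OUT=(all ⊤)
  B6:  IN=(all ⊤)  OUT=(all ⊤)
  B7:  IN=(all ⊤)  OUT=(all ⊤)
  B8:  IN=(all ⊤)  OUT=(all ⊤)

Merge at B1: IN[B1] = OUT[B0] ⊔ OUT[B4] = {a: ⊤, b: ⊤, c: ⊤, d: ⊤, e: ⊤, f: ⊤}
Applying B1's transfer function to that IN value gives OUT[B1] (row B1 above).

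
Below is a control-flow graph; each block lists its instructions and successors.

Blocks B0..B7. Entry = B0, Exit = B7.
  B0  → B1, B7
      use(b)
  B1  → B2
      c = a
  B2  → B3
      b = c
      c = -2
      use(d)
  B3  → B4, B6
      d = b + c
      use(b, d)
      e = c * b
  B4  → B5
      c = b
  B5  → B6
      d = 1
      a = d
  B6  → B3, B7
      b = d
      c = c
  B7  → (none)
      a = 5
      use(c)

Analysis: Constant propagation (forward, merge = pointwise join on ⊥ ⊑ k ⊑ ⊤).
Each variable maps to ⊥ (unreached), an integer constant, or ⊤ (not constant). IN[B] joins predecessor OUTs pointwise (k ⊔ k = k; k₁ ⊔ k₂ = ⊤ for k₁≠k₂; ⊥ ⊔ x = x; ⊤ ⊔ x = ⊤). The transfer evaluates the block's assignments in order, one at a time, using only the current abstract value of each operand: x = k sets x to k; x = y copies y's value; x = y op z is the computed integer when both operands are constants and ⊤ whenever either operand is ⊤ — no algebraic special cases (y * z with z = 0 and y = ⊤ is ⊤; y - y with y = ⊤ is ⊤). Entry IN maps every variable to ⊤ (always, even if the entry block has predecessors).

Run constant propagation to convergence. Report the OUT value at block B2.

Fixpoint table:
  B0:   IN=(all ⊤)   OUT=(all ⊤)
  B1:   IN=(all ⊤)   OUT=(all ⊤)
  B2:   IN=(all ⊤)   OUT={c:-2; rest ⊤}
  B3:   IN=(all ⊤)   OUT=(all ⊤)
  B4:   IN=(all ⊤)   OUT=(all ⊤)
  B5:   IN=(all ⊤)   OUT={a:1, d:1; rest ⊤}
  B6:   IN=(all ⊤)   OUT=(all ⊤)
  B7:   IN=(all ⊤)   OUT={a:5; rest ⊤}

Merge at B2: IN[B2] = OUT[B1] = {a: ⊤, b: ⊤, c: ⊤, d: ⊤, e: ⊤, f: ⊤}
Applying B2's transfer function to that IN value gives OUT[B2] (row B2 above).

Answer: {a: ⊤, b: ⊤, c: -2, d: ⊤, e: ⊤, f: ⊤}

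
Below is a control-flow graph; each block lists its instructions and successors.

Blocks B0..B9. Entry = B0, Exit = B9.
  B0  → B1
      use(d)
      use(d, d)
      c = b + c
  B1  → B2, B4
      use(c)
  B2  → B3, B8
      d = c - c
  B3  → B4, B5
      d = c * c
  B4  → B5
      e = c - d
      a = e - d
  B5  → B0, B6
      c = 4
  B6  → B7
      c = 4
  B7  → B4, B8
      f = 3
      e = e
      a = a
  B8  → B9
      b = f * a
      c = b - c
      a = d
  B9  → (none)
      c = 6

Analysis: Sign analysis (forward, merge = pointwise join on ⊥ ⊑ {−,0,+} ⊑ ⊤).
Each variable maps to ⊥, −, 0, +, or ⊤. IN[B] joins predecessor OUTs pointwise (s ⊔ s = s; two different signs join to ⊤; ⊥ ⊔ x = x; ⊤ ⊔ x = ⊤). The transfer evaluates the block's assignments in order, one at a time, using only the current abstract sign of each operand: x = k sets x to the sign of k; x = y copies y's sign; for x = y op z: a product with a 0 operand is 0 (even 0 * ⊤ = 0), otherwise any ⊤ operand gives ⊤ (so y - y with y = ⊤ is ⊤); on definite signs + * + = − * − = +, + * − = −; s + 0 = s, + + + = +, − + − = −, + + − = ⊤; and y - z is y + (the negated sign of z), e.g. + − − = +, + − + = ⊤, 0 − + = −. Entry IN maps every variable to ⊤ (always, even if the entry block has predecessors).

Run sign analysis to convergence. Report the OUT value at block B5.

Converged values:
  B0:  IN=(all ⊤)  OUT=(all ⊤)
  B1:  IN=(all ⊤)  OUT=(all ⊤)
  B2:  IN=(all ⊤)  OUT=(all ⊤)
  B3:  IN=(all ⊤)  OUT=(all ⊤)
  B4:  IN=(all ⊤)  OUT=(all ⊤)
  B5:  IN=(all ⊤)  OUT={c:+; rest ⊤}
  B6:  IN={c:+; rest ⊤}  OUT={c:+; rest ⊤}
  B7:  IN={c:+; rest ⊤}  OUT={c:+, f:+; rest ⊤}
  B8:  IN=(all ⊤)  OUT=(all ⊤)
  B9:  IN=(all ⊤)  OUT={c:+; rest ⊤}

Merge at B5: IN[B5] = OUT[B3] ⊔ OUT[B4] = {a: ⊤, b: ⊤, c: ⊤, d: ⊤, e: ⊤, f: ⊤}
Applying B5's transfer function to that IN value gives OUT[B5] (row B5 above).

Answer: {a: ⊤, b: ⊤, c: +, d: ⊤, e: ⊤, f: ⊤}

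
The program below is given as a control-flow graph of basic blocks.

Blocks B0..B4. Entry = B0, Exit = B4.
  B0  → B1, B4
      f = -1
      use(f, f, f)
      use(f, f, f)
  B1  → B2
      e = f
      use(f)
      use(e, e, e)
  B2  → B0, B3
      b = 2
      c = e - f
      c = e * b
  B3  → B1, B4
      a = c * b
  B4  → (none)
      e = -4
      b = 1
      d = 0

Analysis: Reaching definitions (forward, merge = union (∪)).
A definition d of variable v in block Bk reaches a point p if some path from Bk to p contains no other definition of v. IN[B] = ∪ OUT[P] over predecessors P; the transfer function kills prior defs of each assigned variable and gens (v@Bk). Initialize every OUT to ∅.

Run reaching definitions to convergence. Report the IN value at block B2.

Converged values:
  B0:   IN={a@B3, b@B2, c@B2, e@B1, f@B0}   OUT={a@B3, b@B2, c@B2, e@B1, f@B0}
  B1:   IN={a@B3, b@B2, c@B2, e@B1, f@B0}   OUT={a@B3, b@B2, c@B2, e@B1, f@B0}
  B2:   IN={a@B3, b@B2, c@B2, e@B1, f@B0}   OUT={a@B3, b@B2, c@B2, e@B1, f@B0}
  B3:   IN={a@B3, b@B2, c@B2, e@B1, f@B0}   OUT={a@B3, b@B2, c@B2, e@B1, f@B0}
  B4:   IN={a@B3, b@B2, c@B2, e@B1, f@B0}   OUT={a@B3, b@B4, c@B2, d@B4, e@B4, f@B0}

Merge at B2: IN[B2] = OUT[B1] = {a@B3, b@B2, c@B2, e@B1, f@B0}

Answer: {a@B3, b@B2, c@B2, e@B1, f@B0}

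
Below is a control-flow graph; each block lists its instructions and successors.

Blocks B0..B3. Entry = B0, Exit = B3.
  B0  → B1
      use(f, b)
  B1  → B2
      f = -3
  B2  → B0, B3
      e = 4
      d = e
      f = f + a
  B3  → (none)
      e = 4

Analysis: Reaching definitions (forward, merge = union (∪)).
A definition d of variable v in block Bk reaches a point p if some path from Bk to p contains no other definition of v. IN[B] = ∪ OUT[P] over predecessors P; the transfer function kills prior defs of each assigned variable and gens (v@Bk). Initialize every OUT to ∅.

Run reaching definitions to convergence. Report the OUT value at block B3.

Answer: {d@B2, e@B3, f@B2}

Working:
Converged values:
  B0: | IN={d@B2, e@B2, f@B2} | OUT={d@B2, e@B2, f@B2}
  B1: | IN={d@B2, e@B2, f@B2} | OUT={d@B2, e@B2, f@B1}
  B2: | IN={d@B2, e@B2, f@B1} | OUT={d@B2, e@B2, f@B2}
  B3: | IN={d@B2, e@B2, f@B2} | OUT={d@B2, e@B3, f@B2}

Merge at B3: IN[B3] = OUT[B2] = {d@B2, e@B2, f@B2}
Applying B3's transfer function to that IN value gives OUT[B3] (row B3 above).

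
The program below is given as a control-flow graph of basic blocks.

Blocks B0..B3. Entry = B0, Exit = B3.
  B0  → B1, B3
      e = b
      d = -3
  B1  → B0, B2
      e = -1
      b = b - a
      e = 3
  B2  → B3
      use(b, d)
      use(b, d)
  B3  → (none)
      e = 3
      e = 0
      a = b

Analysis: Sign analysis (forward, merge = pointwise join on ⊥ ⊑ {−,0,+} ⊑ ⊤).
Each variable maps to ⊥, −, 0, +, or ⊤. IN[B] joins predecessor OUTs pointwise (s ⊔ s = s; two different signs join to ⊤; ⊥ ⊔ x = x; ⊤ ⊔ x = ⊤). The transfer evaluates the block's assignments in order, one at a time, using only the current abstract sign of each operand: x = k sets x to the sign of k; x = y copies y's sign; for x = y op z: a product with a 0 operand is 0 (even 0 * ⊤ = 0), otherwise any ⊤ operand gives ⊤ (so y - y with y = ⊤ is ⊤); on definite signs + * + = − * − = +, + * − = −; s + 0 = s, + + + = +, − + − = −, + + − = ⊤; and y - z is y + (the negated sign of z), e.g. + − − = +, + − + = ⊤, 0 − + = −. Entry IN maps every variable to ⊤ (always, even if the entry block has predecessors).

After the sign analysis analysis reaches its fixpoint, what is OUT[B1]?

Answer: {a: ⊤, b: ⊤, c: ⊤, d: -, e: +, f: ⊤}

Derivation:
Fixpoint table:
  B0:   IN=(all ⊤)   OUT={d:-; rest ⊤}
  B1:   IN={d:-; rest ⊤}   OUT={d:-, e:+; rest ⊤}
  B2:   IN={d:-, e:+; rest ⊤}   OUT={d:-, e:+; rest ⊤}
  B3:   IN={d:-; rest ⊤}   OUT={d:-, e:0; rest ⊤}

Merge at B1: IN[B1] = OUT[B0] = {a: ⊤, b: ⊤, c: ⊤, d: -, e: ⊤, f: ⊤}
Applying B1's transfer function to that IN value gives OUT[B1] (row B1 above).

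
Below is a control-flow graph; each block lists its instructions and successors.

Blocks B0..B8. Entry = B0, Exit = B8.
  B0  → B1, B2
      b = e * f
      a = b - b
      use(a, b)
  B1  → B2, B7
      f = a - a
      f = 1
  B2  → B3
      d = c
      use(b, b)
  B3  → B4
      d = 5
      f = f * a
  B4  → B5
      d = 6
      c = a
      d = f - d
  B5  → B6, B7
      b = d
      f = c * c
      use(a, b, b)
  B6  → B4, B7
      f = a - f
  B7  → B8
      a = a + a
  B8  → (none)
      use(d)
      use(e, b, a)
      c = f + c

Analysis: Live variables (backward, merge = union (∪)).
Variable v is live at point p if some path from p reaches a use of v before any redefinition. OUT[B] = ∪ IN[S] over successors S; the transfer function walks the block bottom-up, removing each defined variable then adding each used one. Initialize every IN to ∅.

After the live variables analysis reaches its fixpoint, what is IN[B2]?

Fixpoint table:
  B0:  IN={c, d, e, f}  OUT={a, b, c, d, e, f}
  B1:  IN={a, b, c, d, e}  OUT={a, b, c, d, e, f}
  B2:  IN={a, b, c, e, f}  OUT={a, e, f}
  B3:  IN={a, e, f}  OUT={a, e, f}
  B4:  IN={a, e, f}  OUT={a, c, d, e}
  B5:  IN={a, c, d, e}  OUT={a, b, c, d, e, f}
  B6:  IN={a, b, c, d, e, f}  OUT={a, b, c, d, e, f}
  B7:  IN={a, b, c, d, e, f}  OUT={a, b, c, d, e, f}
  B8:  IN={a, b, c, d, e, f}  OUT={}

Merge at B2: OUT[B2] = IN[B3] = {a, e, f}
Applying B2's transfer function to that OUT value gives IN[B2] (row B2 above).

Answer: {a, b, c, e, f}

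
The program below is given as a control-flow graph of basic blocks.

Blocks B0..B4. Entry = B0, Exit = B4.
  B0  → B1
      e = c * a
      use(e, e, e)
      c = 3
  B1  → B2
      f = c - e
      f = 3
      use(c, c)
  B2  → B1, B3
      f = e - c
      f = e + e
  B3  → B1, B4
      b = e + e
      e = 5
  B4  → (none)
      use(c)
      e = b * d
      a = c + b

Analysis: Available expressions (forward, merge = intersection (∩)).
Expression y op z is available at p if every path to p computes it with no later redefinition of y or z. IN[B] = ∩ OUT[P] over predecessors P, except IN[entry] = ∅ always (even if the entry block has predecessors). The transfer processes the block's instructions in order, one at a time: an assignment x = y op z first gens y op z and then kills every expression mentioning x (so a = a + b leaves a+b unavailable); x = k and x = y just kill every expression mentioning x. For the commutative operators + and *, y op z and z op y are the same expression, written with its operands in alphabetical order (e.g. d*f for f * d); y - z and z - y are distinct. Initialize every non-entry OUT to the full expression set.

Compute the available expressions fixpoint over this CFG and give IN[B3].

Answer: {c-e, e+e, e-c}

Working:
Converged values:
  B0:  IN={}  OUT={}
  B1:  IN={}  OUT={c-e}
  B2:  IN={c-e}  OUT={c-e, e+e, e-c}
  B3:  IN={c-e, e+e, e-c}  OUT={}
  B4:  IN={}  OUT={b*d, b+c}

Merge at B3: IN[B3] = OUT[B2] = {c-e, e+e, e-c}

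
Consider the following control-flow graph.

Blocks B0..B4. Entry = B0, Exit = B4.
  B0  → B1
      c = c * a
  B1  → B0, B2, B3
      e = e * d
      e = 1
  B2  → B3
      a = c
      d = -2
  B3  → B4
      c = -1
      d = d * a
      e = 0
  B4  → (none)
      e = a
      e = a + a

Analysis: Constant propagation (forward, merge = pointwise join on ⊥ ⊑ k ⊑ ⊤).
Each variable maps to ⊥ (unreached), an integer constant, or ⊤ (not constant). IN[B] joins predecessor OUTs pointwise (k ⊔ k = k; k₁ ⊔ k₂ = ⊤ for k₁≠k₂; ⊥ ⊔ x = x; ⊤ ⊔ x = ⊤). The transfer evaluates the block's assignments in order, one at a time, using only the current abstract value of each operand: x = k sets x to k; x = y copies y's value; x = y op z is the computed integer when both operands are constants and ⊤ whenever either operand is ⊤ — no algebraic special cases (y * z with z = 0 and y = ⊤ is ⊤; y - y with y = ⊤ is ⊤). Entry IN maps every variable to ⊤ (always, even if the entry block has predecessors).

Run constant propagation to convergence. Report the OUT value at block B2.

Answer: {a: ⊤, b: ⊤, c: ⊤, d: -2, e: 1, f: ⊤}

Working:
Fixpoint table:
  B0:   IN=(all ⊤)   OUT=(all ⊤)
  B1:   IN=(all ⊤)   OUT={e:1; rest ⊤}
  B2:   IN={e:1; rest ⊤}   OUT={d:-2, e:1; rest ⊤}
  B3:   IN={e:1; rest ⊤}   OUT={c:-1, e:0; rest ⊤}
  B4:   IN={c:-1, e:0; rest ⊤}   OUT={c:-1; rest ⊤}

Merge at B2: IN[B2] = OUT[B1] = {a: ⊤, b: ⊤, c: ⊤, d: ⊤, e: 1, f: ⊤}
Applying B2's transfer function to that IN value gives OUT[B2] (row B2 above).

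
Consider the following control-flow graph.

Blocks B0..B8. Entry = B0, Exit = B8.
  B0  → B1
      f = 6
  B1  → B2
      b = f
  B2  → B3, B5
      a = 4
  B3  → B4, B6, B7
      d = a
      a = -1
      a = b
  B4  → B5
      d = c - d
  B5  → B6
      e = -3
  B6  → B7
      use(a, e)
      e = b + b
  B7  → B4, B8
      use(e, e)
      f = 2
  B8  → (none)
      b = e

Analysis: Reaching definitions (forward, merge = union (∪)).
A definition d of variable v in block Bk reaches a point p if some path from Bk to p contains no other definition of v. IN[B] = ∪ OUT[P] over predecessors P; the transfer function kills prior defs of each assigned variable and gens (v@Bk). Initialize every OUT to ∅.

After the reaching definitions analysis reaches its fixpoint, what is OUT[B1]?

Answer: {b@B1, f@B0}

Derivation:
Converged values:
  B0:   IN={}   OUT={f@B0}
  B1:   IN={f@B0}   OUT={b@B1, f@B0}
  B2:   IN={b@B1, f@B0}   OUT={a@B2, b@B1, f@B0}
  B3:   IN={a@B2, b@B1, f@B0}   OUT={a@B3, b@B1, d@B3, f@B0}
  B4:   IN={a@B2, a@B3, b@B1, d@B3, d@B4, e@B6, f@B0, f@B7}   OUT={a@B2, a@B3, b@B1, d@B4, e@B6, f@B0, f@B7}
  B5:   IN={a@B2, a@B3, b@B1, d@B4, e@B6, f@B0, f@B7}   OUT={a@B2, a@B3, b@B1, d@B4, e@B5, f@B0, f@B7}
  B6:   IN={a@B2, a@B3, b@B1, d@B3, d@B4, e@B5, f@B0, f@B7}   OUT={a@B2, a@B3, b@B1, d@B3, d@B4, e@B6, f@B0, f@B7}
  B7:   IN={a@B2, a@B3, b@B1, d@B3, d@B4, e@B6, f@B0, f@B7}   OUT={a@B2, a@B3, b@B1, d@B3, d@B4, e@B6, f@B7}
  B8:   IN={a@B2, a@B3, b@B1, d@B3, d@B4, e@B6, f@B7}   OUT={a@B2, a@B3, b@B8, d@B3, d@B4, e@B6, f@B7}

Merge at B1: IN[B1] = OUT[B0] = {f@B0}
Applying B1's transfer function to that IN value gives OUT[B1] (row B1 above).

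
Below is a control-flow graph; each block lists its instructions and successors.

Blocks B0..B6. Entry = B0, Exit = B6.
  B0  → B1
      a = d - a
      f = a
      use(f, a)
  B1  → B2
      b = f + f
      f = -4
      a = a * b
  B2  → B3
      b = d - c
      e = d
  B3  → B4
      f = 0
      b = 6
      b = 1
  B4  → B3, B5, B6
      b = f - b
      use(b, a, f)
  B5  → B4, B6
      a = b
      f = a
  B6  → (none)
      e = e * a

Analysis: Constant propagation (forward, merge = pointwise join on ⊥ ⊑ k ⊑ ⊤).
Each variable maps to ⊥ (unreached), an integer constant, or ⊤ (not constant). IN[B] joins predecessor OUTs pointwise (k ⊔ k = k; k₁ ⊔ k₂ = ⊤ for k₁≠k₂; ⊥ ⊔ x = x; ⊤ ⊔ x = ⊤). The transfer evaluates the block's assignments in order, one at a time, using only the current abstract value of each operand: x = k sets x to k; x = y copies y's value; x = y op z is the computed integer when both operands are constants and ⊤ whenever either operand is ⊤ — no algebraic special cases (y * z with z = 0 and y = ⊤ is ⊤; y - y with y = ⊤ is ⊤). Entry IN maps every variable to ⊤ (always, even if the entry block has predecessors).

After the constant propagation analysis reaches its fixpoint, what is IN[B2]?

Per-block solution:
  B0:  IN=(all ⊤)  OUT=(all ⊤)
  B1:  IN=(all ⊤)  OUT={f:-4; rest ⊤}
  B2:  IN={f:-4; rest ⊤}  OUT={f:-4; rest ⊤}
  B3:  IN=(all ⊤)  OUT={b:1, f:0; rest ⊤}
  B4:  IN=(all ⊤)  OUT=(all ⊤)
  B5:  IN=(all ⊤)  OUT=(all ⊤)
  B6:  IN=(all ⊤)  OUT=(all ⊤)

Merge at B2: IN[B2] = OUT[B1] = {a: ⊤, b: ⊤, c: ⊤, d: ⊤, e: ⊤, f: -4}

Answer: {a: ⊤, b: ⊤, c: ⊤, d: ⊤, e: ⊤, f: -4}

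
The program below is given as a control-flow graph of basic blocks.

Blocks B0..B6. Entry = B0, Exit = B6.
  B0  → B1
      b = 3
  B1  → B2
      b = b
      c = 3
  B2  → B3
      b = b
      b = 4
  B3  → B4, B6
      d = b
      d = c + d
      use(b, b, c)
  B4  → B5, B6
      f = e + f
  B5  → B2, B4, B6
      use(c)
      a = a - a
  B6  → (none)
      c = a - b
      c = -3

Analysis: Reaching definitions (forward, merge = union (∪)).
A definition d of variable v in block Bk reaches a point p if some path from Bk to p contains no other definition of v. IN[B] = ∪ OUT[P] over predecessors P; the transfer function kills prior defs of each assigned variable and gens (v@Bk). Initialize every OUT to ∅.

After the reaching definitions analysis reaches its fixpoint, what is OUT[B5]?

Fixpoint table:
  B0:   IN={}   OUT={b@B0}
  B1:   IN={b@B0}   OUT={b@B1, c@B1}
  B2:   IN={a@B5, b@B1, b@B2, c@B1, d@B3, f@B4}   OUT={a@B5, b@B2, c@B1, d@B3, f@B4}
  B3:   IN={a@B5, b@B2, c@B1, d@B3, f@B4}   OUT={a@B5, b@B2, c@B1, d@B3, f@B4}
  B4:   IN={a@B5, b@B2, c@B1, d@B3, f@B4}   OUT={a@B5, b@B2, c@B1, d@B3, f@B4}
  B5:   IN={a@B5, b@B2, c@B1, d@B3, f@B4}   OUT={a@B5, b@B2, c@B1, d@B3, f@B4}
  B6:   IN={a@B5, b@B2, c@B1, d@B3, f@B4}   OUT={a@B5, b@B2, c@B6, d@B3, f@B4}

Merge at B5: IN[B5] = OUT[B4] = {a@B5, b@B2, c@B1, d@B3, f@B4}
Applying B5's transfer function to that IN value gives OUT[B5] (row B5 above).

Answer: {a@B5, b@B2, c@B1, d@B3, f@B4}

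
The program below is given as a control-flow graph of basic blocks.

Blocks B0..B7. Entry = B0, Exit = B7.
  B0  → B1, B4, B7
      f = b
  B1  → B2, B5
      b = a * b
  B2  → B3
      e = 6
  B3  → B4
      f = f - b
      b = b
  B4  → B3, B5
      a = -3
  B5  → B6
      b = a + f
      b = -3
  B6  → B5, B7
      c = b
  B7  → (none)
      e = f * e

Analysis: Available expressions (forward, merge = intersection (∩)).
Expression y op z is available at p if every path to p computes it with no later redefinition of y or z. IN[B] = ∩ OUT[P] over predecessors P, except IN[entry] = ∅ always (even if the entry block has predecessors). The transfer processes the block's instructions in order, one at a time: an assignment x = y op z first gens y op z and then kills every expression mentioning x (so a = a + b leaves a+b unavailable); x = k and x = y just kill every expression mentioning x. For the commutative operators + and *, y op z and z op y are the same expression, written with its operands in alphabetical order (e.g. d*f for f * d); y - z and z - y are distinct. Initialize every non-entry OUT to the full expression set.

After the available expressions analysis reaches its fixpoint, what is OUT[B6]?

Fixpoint table:
  B0:  IN={}  OUT={}
  B1:  IN={}  OUT={}
  B2:  IN={}  OUT={}
  B3:  IN={}  OUT={}
  B4:  IN={}  OUT={}
  B5:  IN={}  OUT={a+f}
  B6:  IN={a+f}  OUT={a+f}
  B7:  IN={}  OUT={}

Merge at B6: IN[B6] = OUT[B5] = {a+f}
Applying B6's transfer function to that IN value gives OUT[B6] (row B6 above).

Answer: {a+f}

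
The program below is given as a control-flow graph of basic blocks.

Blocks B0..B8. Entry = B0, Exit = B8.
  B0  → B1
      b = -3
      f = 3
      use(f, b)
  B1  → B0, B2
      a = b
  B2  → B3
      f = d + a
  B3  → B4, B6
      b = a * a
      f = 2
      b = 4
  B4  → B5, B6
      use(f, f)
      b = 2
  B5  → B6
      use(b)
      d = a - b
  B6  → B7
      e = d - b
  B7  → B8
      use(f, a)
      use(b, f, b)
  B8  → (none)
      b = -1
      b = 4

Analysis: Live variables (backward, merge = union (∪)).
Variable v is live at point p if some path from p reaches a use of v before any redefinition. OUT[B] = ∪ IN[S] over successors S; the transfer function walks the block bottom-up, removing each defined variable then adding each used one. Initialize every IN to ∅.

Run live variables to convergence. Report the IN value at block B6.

Converged values:
  B0:  IN={d}  OUT={b, d}
  B1:  IN={b, d}  OUT={a, d}
  B2:  IN={a, d}  OUT={a, d}
  B3:  IN={a, d}  OUT={a, b, d, f}
  B4:  IN={a, d, f}  OUT={a, b, d, f}
  B5:  IN={a, b, f}  OUT={a, b, d, f}
  B6:  IN={a, b, d, f}  OUT={a, b, f}
  B7:  IN={a, b, f}  OUT={}
  B8:  IN={}  OUT={}

Merge at B6: OUT[B6] = IN[B7] = {a, b, f}
Applying B6's transfer function to that OUT value gives IN[B6] (row B6 above).

Answer: {a, b, d, f}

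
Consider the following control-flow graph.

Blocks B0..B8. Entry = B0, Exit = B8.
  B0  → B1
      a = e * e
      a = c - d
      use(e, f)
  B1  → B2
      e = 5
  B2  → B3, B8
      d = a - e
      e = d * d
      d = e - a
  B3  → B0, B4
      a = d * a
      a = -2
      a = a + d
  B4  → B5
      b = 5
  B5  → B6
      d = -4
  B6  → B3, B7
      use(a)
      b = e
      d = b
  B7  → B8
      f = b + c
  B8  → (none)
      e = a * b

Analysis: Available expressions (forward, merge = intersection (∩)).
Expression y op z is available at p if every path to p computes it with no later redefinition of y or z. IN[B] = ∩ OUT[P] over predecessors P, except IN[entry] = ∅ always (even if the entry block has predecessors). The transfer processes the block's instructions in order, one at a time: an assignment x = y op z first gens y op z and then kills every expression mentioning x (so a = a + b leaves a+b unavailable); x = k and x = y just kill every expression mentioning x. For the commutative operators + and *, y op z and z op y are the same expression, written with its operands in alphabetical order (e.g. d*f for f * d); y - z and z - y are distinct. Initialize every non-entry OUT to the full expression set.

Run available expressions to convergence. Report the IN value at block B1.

Answer: {c-d, e*e}

Working:
Converged values:
  B0:  IN={}  OUT={c-d, e*e}
  B1:  IN={c-d, e*e}  OUT={c-d}
  B2:  IN={c-d}  OUT={e-a}
  B3:  IN={}  OUT={}
  B4:  IN={}  OUT={}
  B5:  IN={}  OUT={}
  B6:  IN={}  OUT={}
  B7:  IN={}  OUT={b+c}
  B8:  IN={}  OUT={a*b}

Merge at B1: IN[B1] = OUT[B0] = {c-d, e*e}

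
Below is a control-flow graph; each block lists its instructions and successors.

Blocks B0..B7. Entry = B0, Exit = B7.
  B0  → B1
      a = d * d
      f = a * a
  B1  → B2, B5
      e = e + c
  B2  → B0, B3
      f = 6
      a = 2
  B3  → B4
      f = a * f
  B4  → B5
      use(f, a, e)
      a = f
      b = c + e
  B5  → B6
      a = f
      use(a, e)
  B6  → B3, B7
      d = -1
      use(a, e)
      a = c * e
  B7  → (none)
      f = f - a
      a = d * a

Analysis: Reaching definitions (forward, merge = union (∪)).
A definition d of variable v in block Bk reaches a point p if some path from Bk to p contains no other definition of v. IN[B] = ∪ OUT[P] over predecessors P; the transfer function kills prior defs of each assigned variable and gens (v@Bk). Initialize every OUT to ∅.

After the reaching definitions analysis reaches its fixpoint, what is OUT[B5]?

Answer: {a@B5, b@B4, d@B6, e@B1, f@B0, f@B3}

Trace:
Fixpoint table:
  B0:  IN={a@B2, e@B1, f@B2}  OUT={a@B0, e@B1, f@B0}
  B1:  IN={a@B0, e@B1, f@B0}  OUT={a@B0, e@B1, f@B0}
  B2:  IN={a@B0, e@B1, f@B0}  OUT={a@B2, e@B1, f@B2}
  B3:  IN={a@B2, a@B6, b@B4, d@B6, e@B1, f@B0, f@B2, f@B3}  OUT={a@B2, a@B6, b@B4, d@B6, e@B1, f@B3}
  B4:  IN={a@B2, a@B6, b@B4, d@B6, e@B1, f@B3}  OUT={a@B4, b@B4, d@B6, e@B1, f@B3}
  B5:  IN={a@B0, a@B4, b@B4, d@B6, e@B1, f@B0, f@B3}  OUT={a@B5, b@B4, d@B6, e@B1, f@B0, f@B3}
  B6:  IN={a@B5, b@B4, d@B6, e@B1, f@B0, f@B3}  OUT={a@B6, b@B4, d@B6, e@B1, f@B0, f@B3}
  B7:  IN={a@B6, b@B4, d@B6, e@B1, f@B0, f@B3}  OUT={a@B7, b@B4, d@B6, e@B1, f@B7}

Merge at B5: IN[B5] = OUT[B1] ⊔ OUT[B4] = {a@B0, a@B4, b@B4, d@B6, e@B1, f@B0, f@B3}
Applying B5's transfer function to that IN value gives OUT[B5] (row B5 above).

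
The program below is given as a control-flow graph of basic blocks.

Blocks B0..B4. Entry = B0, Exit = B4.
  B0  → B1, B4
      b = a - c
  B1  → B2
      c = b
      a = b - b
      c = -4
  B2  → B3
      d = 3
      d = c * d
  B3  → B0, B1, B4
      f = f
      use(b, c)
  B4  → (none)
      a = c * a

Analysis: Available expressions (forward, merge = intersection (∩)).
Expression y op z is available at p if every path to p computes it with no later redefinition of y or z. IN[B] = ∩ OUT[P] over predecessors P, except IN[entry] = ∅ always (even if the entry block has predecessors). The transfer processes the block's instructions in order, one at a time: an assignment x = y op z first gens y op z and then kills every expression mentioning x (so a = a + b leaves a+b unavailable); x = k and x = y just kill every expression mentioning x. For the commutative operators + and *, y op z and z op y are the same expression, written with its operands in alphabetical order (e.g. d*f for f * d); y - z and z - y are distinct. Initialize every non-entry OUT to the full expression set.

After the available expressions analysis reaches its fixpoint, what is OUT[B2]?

Fixpoint table:
  B0: | IN={} | OUT={a-c}
  B1: | IN={} | OUT={b-b}
  B2: | IN={b-b} | OUT={b-b}
  B3: | IN={b-b} | OUT={b-b}
  B4: | IN={} | OUT={}

Merge at B2: IN[B2] = OUT[B1] = {b-b}
Applying B2's transfer function to that IN value gives OUT[B2] (row B2 above).

Answer: {b-b}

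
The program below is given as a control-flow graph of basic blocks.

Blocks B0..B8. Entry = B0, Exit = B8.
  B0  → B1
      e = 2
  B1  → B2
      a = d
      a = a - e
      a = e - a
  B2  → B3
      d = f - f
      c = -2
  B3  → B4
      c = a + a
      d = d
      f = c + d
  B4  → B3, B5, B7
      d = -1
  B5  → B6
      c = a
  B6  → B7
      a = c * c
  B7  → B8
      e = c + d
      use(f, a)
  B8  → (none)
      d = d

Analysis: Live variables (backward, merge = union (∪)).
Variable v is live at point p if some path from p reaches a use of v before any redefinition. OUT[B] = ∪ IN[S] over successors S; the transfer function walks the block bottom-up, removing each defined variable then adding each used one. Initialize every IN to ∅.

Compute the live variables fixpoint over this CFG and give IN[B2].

Converged values:
  B0: | IN={d, f} | OUT={d, e, f}
  B1: | IN={d, e, f} | OUT={a, f}
  B2: | IN={a, f} | OUT={a, d}
  B3: | IN={a, d} | OUT={a, c, f}
  B4: | IN={a, c, f} | OUT={a, c, d, f}
  B5: | IN={a, d, f} | OUT={c, d, f}
  B6: | IN={c, d, f} | OUT={a, c, d, f}
  B7: | IN={a, c, d, f} | OUT={d}
  B8: | IN={d} | OUT={}

Merge at B2: OUT[B2] = IN[B3] = {a, d}
Applying B2's transfer function to that OUT value gives IN[B2] (row B2 above).

Answer: {a, f}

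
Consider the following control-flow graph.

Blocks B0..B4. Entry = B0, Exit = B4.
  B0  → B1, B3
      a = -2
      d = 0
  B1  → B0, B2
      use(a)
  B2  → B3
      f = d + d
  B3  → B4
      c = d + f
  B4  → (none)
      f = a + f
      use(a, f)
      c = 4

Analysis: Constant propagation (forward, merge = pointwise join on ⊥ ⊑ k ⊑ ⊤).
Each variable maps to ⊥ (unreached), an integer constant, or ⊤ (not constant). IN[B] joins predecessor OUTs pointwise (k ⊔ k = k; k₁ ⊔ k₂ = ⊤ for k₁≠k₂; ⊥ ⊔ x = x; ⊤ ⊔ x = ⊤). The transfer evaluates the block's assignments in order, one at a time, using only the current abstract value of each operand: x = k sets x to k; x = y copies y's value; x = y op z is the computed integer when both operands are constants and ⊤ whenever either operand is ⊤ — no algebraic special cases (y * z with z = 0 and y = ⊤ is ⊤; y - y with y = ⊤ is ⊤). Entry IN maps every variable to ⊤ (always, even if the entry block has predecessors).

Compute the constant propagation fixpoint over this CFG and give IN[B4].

Answer: {a: -2, b: ⊤, c: ⊤, d: 0, e: ⊤, f: ⊤}

Derivation:
Fixpoint table:
  B0: | IN=(all ⊤) | OUT={a:-2, d:0; rest ⊤}
  B1: | IN={a:-2, d:0; rest ⊤} | OUT={a:-2, d:0; rest ⊤}
  B2: | IN={a:-2, d:0; rest ⊤} | OUT={a:-2, d:0, f:0; rest ⊤}
  B3: | IN={a:-2, d:0; rest ⊤} | OUT={a:-2, d:0; rest ⊤}
  B4: | IN={a:-2, d:0; rest ⊤} | OUT={a:-2, c:4, d:0; rest ⊤}

Merge at B4: IN[B4] = OUT[B3] = {a: -2, b: ⊤, c: ⊤, d: 0, e: ⊤, f: ⊤}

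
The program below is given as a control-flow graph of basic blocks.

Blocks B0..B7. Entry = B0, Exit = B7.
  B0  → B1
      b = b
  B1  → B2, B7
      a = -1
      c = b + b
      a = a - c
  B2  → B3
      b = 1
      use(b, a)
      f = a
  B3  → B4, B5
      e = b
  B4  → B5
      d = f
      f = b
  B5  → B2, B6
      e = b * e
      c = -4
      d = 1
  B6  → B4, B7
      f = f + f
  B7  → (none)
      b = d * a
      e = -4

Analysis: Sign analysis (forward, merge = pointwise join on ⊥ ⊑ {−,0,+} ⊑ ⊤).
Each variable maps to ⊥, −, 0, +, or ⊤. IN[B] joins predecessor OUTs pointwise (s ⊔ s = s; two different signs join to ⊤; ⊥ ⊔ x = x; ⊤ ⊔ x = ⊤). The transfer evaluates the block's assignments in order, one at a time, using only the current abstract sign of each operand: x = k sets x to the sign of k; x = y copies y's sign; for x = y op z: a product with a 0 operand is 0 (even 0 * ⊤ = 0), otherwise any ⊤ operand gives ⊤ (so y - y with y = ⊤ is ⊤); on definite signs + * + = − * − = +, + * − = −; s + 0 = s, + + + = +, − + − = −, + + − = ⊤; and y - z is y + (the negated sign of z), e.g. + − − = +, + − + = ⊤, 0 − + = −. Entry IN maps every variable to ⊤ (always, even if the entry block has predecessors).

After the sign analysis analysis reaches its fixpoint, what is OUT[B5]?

Answer: {a: ⊤, b: +, c: -, d: +, e: +, f: ⊤}

Working:
Converged values:
  B0: | IN=(all ⊤) | OUT=(all ⊤)
  B1: | IN=(all ⊤) | OUT=(all ⊤)
  B2: | IN=(all ⊤) | OUT={b:+; rest ⊤}
  B3: | IN={b:+; rest ⊤} | OUT={b:+, e:+; rest ⊤}
  B4: | IN={b:+, e:+; rest ⊤} | OUT={b:+, e:+, f:+; rest ⊤}
  B5: | IN={b:+, e:+; rest ⊤} | OUT={b:+, c:-, d:+, e:+; rest ⊤}
  B6: | IN={b:+, c:-, d:+, e:+; rest ⊤} | OUT={b:+, c:-, d:+, e:+; rest ⊤}
  B7: | IN=(all ⊤) | OUT={e:-; rest ⊤}

Merge at B5: IN[B5] = OUT[B3] ⊔ OUT[B4] = {a: ⊤, b: +, c: ⊤, d: ⊤, e: +, f: ⊤}
Applying B5's transfer function to that IN value gives OUT[B5] (row B5 above).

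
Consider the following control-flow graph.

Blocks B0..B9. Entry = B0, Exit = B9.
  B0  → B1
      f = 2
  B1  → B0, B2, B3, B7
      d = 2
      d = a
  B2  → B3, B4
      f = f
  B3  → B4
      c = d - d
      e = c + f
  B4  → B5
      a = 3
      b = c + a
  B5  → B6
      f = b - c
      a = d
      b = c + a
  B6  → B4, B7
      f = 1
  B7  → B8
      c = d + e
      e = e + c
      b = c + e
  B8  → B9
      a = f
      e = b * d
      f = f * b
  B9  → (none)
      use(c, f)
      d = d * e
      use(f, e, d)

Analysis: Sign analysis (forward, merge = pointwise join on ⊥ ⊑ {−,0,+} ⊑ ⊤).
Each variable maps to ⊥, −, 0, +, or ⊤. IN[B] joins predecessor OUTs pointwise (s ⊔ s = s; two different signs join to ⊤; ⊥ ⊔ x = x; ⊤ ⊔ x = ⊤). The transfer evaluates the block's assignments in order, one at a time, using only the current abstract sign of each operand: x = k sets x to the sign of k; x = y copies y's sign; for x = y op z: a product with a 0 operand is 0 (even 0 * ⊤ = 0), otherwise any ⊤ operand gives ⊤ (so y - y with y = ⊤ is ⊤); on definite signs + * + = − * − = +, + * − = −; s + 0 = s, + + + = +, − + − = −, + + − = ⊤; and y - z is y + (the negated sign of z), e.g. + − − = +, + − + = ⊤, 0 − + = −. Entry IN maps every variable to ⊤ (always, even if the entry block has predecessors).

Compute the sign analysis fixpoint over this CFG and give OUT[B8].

Answer: {a: +, b: ⊤, c: ⊤, d: ⊤, e: ⊤, f: ⊤}

Derivation:
Per-block solution:
  B0:  IN=(all ⊤)  OUT={f:+; rest ⊤}
  B1:  IN={f:+; rest ⊤}  OUT={f:+; rest ⊤}
  B2:  IN={f:+; rest ⊤}  OUT={f:+; rest ⊤}
  B3:  IN={f:+; rest ⊤}  OUT={f:+; rest ⊤}
  B4:  IN={f:+; rest ⊤}  OUT={a:+, f:+; rest ⊤}
  B5:  IN={a:+, f:+; rest ⊤}  OUT=(all ⊤)
  B6:  IN=(all ⊤)  OUT={f:+; rest ⊤}
  B7:  IN={f:+; rest ⊤}  OUT={f:+; rest ⊤}
  B8:  IN={f:+; rest ⊤}  OUT={a:+; rest ⊤}
  B9:  IN={a:+; rest ⊤}  OUT={a:+; rest ⊤}

Merge at B8: IN[B8] = OUT[B7] = {a: ⊤, b: ⊤, c: ⊤, d: ⊤, e: ⊤, f: +}
Applying B8's transfer function to that IN value gives OUT[B8] (row B8 above).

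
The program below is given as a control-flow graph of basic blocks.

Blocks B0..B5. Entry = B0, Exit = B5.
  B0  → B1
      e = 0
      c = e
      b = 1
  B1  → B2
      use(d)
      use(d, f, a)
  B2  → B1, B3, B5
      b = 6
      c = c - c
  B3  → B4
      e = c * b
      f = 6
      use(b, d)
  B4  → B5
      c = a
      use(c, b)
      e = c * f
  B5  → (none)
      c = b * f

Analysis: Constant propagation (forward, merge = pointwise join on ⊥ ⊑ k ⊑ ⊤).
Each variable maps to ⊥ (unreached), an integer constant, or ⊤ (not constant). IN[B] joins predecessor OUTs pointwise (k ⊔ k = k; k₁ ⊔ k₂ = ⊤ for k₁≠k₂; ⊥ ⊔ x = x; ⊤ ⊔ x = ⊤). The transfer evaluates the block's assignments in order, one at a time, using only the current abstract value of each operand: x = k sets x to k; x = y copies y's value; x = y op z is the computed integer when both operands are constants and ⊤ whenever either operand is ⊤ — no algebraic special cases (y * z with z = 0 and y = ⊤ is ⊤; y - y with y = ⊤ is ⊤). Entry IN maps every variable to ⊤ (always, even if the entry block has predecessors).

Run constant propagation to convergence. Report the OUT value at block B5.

Answer: {a: ⊤, b: 6, c: ⊤, d: ⊤, e: ⊤, f: ⊤}

Derivation:
Per-block solution:
  B0: | IN=(all ⊤) | OUT={b:1, c:0, e:0; rest ⊤}
  B1: | IN={c:0, e:0; rest ⊤} | OUT={c:0, e:0; rest ⊤}
  B2: | IN={c:0, e:0; rest ⊤} | OUT={b:6, c:0, e:0; rest ⊤}
  B3: | IN={b:6, c:0, e:0; rest ⊤} | OUT={b:6, c:0, e:0, f:6; rest ⊤}
  B4: | IN={b:6, c:0, e:0, f:6; rest ⊤} | OUT={b:6, f:6; rest ⊤}
  B5: | IN={b:6; rest ⊤} | OUT={b:6; rest ⊤}

Merge at B5: IN[B5] = OUT[B2] ⊔ OUT[B4] = {a: ⊤, b: 6, c: ⊤, d: ⊤, e: ⊤, f: ⊤}
Applying B5's transfer function to that IN value gives OUT[B5] (row B5 above).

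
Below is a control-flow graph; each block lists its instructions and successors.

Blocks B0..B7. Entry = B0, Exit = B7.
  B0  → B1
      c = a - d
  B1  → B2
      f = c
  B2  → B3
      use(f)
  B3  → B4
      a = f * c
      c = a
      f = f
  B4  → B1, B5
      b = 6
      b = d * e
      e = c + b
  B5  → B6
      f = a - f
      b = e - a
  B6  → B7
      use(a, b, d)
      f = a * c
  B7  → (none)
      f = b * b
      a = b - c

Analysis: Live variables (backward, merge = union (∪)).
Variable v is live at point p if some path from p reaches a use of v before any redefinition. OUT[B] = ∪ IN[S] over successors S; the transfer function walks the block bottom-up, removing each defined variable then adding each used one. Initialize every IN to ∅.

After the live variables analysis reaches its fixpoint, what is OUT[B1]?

Answer: {c, d, e, f}

Derivation:
Fixpoint table:
  B0:  IN={a, d, e}  OUT={c, d, e}
  B1:  IN={c, d, e}  OUT={c, d, e, f}
  B2:  IN={c, d, e, f}  OUT={c, d, e, f}
  B3:  IN={c, d, e, f}  OUT={a, c, d, e, f}
  B4:  IN={a, c, d, e, f}  OUT={a, c, d, e, f}
  B5:  IN={a, c, d, e, f}  OUT={a, b, c, d}
  B6:  IN={a, b, c, d}  OUT={b, c}
  B7:  IN={b, c}  OUT={}

Merge at B1: OUT[B1] = IN[B2] = {c, d, e, f}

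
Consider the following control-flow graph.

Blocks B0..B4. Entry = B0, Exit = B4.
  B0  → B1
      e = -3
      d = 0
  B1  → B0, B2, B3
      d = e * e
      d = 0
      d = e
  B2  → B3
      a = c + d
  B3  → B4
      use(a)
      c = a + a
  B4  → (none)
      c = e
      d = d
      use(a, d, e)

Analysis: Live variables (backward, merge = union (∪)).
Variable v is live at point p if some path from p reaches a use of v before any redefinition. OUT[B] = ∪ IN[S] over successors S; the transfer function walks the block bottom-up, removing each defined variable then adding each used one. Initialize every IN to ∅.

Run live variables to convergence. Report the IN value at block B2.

Answer: {c, d, e}

Trace:
Fixpoint table:
  B0: | IN={a, c} | OUT={a, c, e}
  B1: | IN={a, c, e} | OUT={a, c, d, e}
  B2: | IN={c, d, e} | OUT={a, d, e}
  B3: | IN={a, d, e} | OUT={a, d, e}
  B4: | IN={a, d, e} | OUT={}

Merge at B2: OUT[B2] = IN[B3] = {a, d, e}
Applying B2's transfer function to that OUT value gives IN[B2] (row B2 above).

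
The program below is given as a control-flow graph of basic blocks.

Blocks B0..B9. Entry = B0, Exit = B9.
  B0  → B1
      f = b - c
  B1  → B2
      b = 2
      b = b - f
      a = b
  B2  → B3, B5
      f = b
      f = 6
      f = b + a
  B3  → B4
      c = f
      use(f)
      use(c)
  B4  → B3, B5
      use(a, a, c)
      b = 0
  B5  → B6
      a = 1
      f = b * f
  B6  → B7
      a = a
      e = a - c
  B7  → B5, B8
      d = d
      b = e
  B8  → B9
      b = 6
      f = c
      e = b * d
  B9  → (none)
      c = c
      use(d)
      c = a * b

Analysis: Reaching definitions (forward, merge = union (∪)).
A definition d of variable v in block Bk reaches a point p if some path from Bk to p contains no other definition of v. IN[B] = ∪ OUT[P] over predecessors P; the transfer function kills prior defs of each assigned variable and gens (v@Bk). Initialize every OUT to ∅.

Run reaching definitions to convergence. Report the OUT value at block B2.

Fixpoint table:
  B0: | IN={} | OUT={f@B0}
  B1: | IN={f@B0} | OUT={a@B1, b@B1, f@B0}
  B2: | IN={a@B1, b@B1, f@B0} | OUT={a@B1, b@B1, f@B2}
  B3: | IN={a@B1, b@B1, b@B4, c@B3, f@B2} | OUT={a@B1, b@B1, b@B4, c@B3, f@B2}
  B4: | IN={a@B1, b@B1, b@B4, c@B3, f@B2} | OUT={a@B1, b@B4, c@B3, f@B2}
  B5: | IN={a@B1, a@B6, b@B1, b@B4, b@B7, c@B3, d@B7, e@B6, f@B2, f@B5} | OUT={a@B5, b@B1, b@B4, b@B7, c@B3, d@B7, e@B6, f@B5}
  B6: | IN={a@B5, b@B1, b@B4, b@B7, c@B3, d@B7, e@B6, f@B5} | OUT={a@B6, b@B1, b@B4, b@B7, c@B3, d@B7, e@B6, f@B5}
  B7: | IN={a@B6, b@B1, b@B4, b@B7, c@B3, d@B7, e@B6, f@B5} | OUT={a@B6, b@B7, c@B3, d@B7, e@B6, f@B5}
  B8: | IN={a@B6, b@B7, c@B3, d@B7, e@B6, f@B5} | OUT={a@B6, b@B8, c@B3, d@B7, e@B8, f@B8}
  B9: | IN={a@B6, b@B8, c@B3, d@B7, e@B8, f@B8} | OUT={a@B6, b@B8, c@B9, d@B7, e@B8, f@B8}

Merge at B2: IN[B2] = OUT[B1] = {a@B1, b@B1, f@B0}
Applying B2's transfer function to that IN value gives OUT[B2] (row B2 above).

Answer: {a@B1, b@B1, f@B2}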